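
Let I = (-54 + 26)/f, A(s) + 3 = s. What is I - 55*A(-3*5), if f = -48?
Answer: 11887/12 ≈ 990.58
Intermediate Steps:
A(s) = -3 + s
I = 7/12 (I = (-54 + 26)/(-48) = -28*(-1/48) = 7/12 ≈ 0.58333)
I - 55*A(-3*5) = 7/12 - 55*(-3 - 3*5) = 7/12 - 55*(-3 - 15) = 7/12 - 55*(-18) = 7/12 + 990 = 11887/12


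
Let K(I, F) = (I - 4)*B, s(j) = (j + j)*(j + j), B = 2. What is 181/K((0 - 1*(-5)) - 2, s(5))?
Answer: -181/2 ≈ -90.500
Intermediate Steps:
s(j) = 4*j**2 (s(j) = (2*j)*(2*j) = 4*j**2)
K(I, F) = -8 + 2*I (K(I, F) = (I - 4)*2 = (-4 + I)*2 = -8 + 2*I)
181/K((0 - 1*(-5)) - 2, s(5)) = 181/(-8 + 2*((0 - 1*(-5)) - 2)) = 181/(-8 + 2*((0 + 5) - 2)) = 181/(-8 + 2*(5 - 2)) = 181/(-8 + 2*3) = 181/(-8 + 6) = 181/(-2) = 181*(-1/2) = -181/2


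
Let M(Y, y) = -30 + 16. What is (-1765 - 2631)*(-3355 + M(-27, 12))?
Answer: 14810124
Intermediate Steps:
M(Y, y) = -14
(-1765 - 2631)*(-3355 + M(-27, 12)) = (-1765 - 2631)*(-3355 - 14) = -4396*(-3369) = 14810124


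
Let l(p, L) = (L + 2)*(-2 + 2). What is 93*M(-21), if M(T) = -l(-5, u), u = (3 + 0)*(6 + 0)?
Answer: 0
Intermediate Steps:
u = 18 (u = 3*6 = 18)
l(p, L) = 0 (l(p, L) = (2 + L)*0 = 0)
M(T) = 0 (M(T) = -1*0 = 0)
93*M(-21) = 93*0 = 0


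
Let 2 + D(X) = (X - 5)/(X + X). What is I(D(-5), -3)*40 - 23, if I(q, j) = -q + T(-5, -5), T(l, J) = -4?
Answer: -143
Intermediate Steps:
D(X) = -2 + (-5 + X)/(2*X) (D(X) = -2 + (X - 5)/(X + X) = -2 + (-5 + X)/((2*X)) = -2 + (-5 + X)*(1/(2*X)) = -2 + (-5 + X)/(2*X))
I(q, j) = -4 - q (I(q, j) = -q - 4 = -4 - q)
I(D(-5), -3)*40 - 23 = (-4 - (-5 - 3*(-5))/(2*(-5)))*40 - 23 = (-4 - (-1)*(-5 + 15)/(2*5))*40 - 23 = (-4 - (-1)*10/(2*5))*40 - 23 = (-4 - 1*(-1))*40 - 23 = (-4 + 1)*40 - 23 = -3*40 - 23 = -120 - 23 = -143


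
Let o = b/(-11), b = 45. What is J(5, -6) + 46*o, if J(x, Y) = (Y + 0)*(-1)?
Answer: -2004/11 ≈ -182.18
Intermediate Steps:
o = -45/11 (o = 45/(-11) = 45*(-1/11) = -45/11 ≈ -4.0909)
J(x, Y) = -Y (J(x, Y) = Y*(-1) = -Y)
J(5, -6) + 46*o = -1*(-6) + 46*(-45/11) = 6 - 2070/11 = -2004/11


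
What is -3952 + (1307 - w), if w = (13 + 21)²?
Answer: -3801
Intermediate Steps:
w = 1156 (w = 34² = 1156)
-3952 + (1307 - w) = -3952 + (1307 - 1*1156) = -3952 + (1307 - 1156) = -3952 + 151 = -3801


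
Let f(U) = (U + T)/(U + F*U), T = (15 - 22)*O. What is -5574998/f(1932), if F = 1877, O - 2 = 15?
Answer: -2889677563344/259 ≈ -1.1157e+10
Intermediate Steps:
O = 17 (O = 2 + 15 = 17)
T = -119 (T = (15 - 22)*17 = -7*17 = -119)
f(U) = (-119 + U)/(1878*U) (f(U) = (U - 119)/(U + 1877*U) = (-119 + U)/((1878*U)) = (-119 + U)*(1/(1878*U)) = (-119 + U)/(1878*U))
-5574998/f(1932) = -5574998*3628296/(-119 + 1932) = -5574998/((1/1878)*(1/1932)*1813) = -5574998/259/518328 = -5574998*518328/259 = -2889677563344/259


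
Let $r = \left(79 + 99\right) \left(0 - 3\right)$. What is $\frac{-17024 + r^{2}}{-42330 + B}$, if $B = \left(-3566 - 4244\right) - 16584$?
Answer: $- \frac{67033}{16681} \approx -4.0185$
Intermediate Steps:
$r = -534$ ($r = 178 \left(-3\right) = -534$)
$B = -24394$ ($B = -7810 - 16584 = -24394$)
$\frac{-17024 + r^{2}}{-42330 + B} = \frac{-17024 + \left(-534\right)^{2}}{-42330 - 24394} = \frac{-17024 + 285156}{-66724} = 268132 \left(- \frac{1}{66724}\right) = - \frac{67033}{16681}$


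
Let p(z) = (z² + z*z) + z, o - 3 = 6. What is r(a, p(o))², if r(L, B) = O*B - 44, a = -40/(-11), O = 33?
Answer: 31348801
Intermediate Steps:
o = 9 (o = 3 + 6 = 9)
a = 40/11 (a = -40*(-1/11) = 40/11 ≈ 3.6364)
p(z) = z + 2*z² (p(z) = (z² + z²) + z = 2*z² + z = z + 2*z²)
r(L, B) = -44 + 33*B (r(L, B) = 33*B - 44 = -44 + 33*B)
r(a, p(o))² = (-44 + 33*(9*(1 + 2*9)))² = (-44 + 33*(9*(1 + 18)))² = (-44 + 33*(9*19))² = (-44 + 33*171)² = (-44 + 5643)² = 5599² = 31348801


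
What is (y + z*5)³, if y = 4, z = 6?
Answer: 39304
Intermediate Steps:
(y + z*5)³ = (4 + 6*5)³ = (4 + 30)³ = 34³ = 39304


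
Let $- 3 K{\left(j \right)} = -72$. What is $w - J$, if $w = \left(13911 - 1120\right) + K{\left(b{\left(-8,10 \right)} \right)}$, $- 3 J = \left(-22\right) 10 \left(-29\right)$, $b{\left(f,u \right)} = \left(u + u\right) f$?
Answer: $\frac{44825}{3} \approx 14942.0$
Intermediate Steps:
$b{\left(f,u \right)} = 2 f u$ ($b{\left(f,u \right)} = 2 u f = 2 f u$)
$K{\left(j \right)} = 24$ ($K{\left(j \right)} = \left(- \frac{1}{3}\right) \left(-72\right) = 24$)
$J = - \frac{6380}{3}$ ($J = - \frac{\left(-22\right) 10 \left(-29\right)}{3} = - \frac{\left(-220\right) \left(-29\right)}{3} = \left(- \frac{1}{3}\right) 6380 = - \frac{6380}{3} \approx -2126.7$)
$w = 12815$ ($w = \left(13911 - 1120\right) + 24 = 12791 + 24 = 12815$)
$w - J = 12815 - - \frac{6380}{3} = 12815 + \frac{6380}{3} = \frac{44825}{3}$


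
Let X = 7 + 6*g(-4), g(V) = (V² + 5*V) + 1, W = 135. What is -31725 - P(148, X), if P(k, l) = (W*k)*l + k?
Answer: 187907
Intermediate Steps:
g(V) = 1 + V² + 5*V
X = -11 (X = 7 + 6*(1 + (-4)² + 5*(-4)) = 7 + 6*(1 + 16 - 20) = 7 + 6*(-3) = 7 - 18 = -11)
P(k, l) = k + 135*k*l (P(k, l) = (135*k)*l + k = 135*k*l + k = k + 135*k*l)
-31725 - P(148, X) = -31725 - 148*(1 + 135*(-11)) = -31725 - 148*(1 - 1485) = -31725 - 148*(-1484) = -31725 - 1*(-219632) = -31725 + 219632 = 187907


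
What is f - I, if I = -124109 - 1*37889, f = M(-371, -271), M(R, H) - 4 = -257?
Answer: 161745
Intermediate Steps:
M(R, H) = -253 (M(R, H) = 4 - 257 = -253)
f = -253
I = -161998 (I = -124109 - 37889 = -161998)
f - I = -253 - 1*(-161998) = -253 + 161998 = 161745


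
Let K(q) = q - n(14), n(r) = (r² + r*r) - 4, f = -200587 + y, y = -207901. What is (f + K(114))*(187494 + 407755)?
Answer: -243315171738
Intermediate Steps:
f = -408488 (f = -200587 - 207901 = -408488)
n(r) = -4 + 2*r² (n(r) = (r² + r²) - 4 = 2*r² - 4 = -4 + 2*r²)
K(q) = -388 + q (K(q) = q - (-4 + 2*14²) = q - (-4 + 2*196) = q - (-4 + 392) = q - 1*388 = q - 388 = -388 + q)
(f + K(114))*(187494 + 407755) = (-408488 + (-388 + 114))*(187494 + 407755) = (-408488 - 274)*595249 = -408762*595249 = -243315171738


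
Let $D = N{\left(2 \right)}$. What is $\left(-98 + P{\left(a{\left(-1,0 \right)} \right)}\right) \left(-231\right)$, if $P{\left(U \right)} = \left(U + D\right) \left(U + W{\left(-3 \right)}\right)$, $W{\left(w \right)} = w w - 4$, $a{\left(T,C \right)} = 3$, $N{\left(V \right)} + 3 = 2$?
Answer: $18942$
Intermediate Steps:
$N{\left(V \right)} = -1$ ($N{\left(V \right)} = -3 + 2 = -1$)
$W{\left(w \right)} = -4 + w^{2}$ ($W{\left(w \right)} = w^{2} - 4 = -4 + w^{2}$)
$D = -1$
$P{\left(U \right)} = \left(-1 + U\right) \left(5 + U\right)$ ($P{\left(U \right)} = \left(U - 1\right) \left(U - \left(4 - \left(-3\right)^{2}\right)\right) = \left(-1 + U\right) \left(U + \left(-4 + 9\right)\right) = \left(-1 + U\right) \left(U + 5\right) = \left(-1 + U\right) \left(5 + U\right)$)
$\left(-98 + P{\left(a{\left(-1,0 \right)} \right)}\right) \left(-231\right) = \left(-98 + \left(-5 + 3^{2} + 4 \cdot 3\right)\right) \left(-231\right) = \left(-98 + \left(-5 + 9 + 12\right)\right) \left(-231\right) = \left(-98 + 16\right) \left(-231\right) = \left(-82\right) \left(-231\right) = 18942$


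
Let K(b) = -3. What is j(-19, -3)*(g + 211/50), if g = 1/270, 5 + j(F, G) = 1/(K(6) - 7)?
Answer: -48467/2250 ≈ -21.541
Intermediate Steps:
j(F, G) = -51/10 (j(F, G) = -5 + 1/(-3 - 7) = -5 + 1/(-10) = -5 - ⅒ = -51/10)
g = 1/270 ≈ 0.0037037
j(-19, -3)*(g + 211/50) = -51*(1/270 + 211/50)/10 = -51/10*2851/675 = -48467/2250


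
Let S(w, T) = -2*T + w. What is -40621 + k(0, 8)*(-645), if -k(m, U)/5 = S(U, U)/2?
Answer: -53521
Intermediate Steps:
S(w, T) = w - 2*T
k(m, U) = 5*U/2 (k(m, U) = -5*(U - 2*U)/2 = -5*(-U)/2 = -(-5)*U/2 = 5*U/2)
-40621 + k(0, 8)*(-645) = -40621 + ((5/2)*8)*(-645) = -40621 + 20*(-645) = -40621 - 12900 = -53521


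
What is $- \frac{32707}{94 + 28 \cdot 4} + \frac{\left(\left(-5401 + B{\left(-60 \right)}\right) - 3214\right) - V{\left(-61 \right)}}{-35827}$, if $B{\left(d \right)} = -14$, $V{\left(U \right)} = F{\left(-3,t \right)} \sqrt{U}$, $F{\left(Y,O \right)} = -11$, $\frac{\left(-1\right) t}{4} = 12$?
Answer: $- \frac{1170016115}{7380362} - \frac{i \sqrt{61}}{3257} \approx -158.53 - 0.002398 i$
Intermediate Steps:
$t = -48$ ($t = \left(-4\right) 12 = -48$)
$V{\left(U \right)} = - 11 \sqrt{U}$
$- \frac{32707}{94 + 28 \cdot 4} + \frac{\left(\left(-5401 + B{\left(-60 \right)}\right) - 3214\right) - V{\left(-61 \right)}}{-35827} = - \frac{32707}{94 + 28 \cdot 4} + \frac{\left(\left(-5401 - 14\right) - 3214\right) - - 11 \sqrt{-61}}{-35827} = - \frac{32707}{94 + 112} + \left(\left(-5415 - 3214\right) - - 11 i \sqrt{61}\right) \left(- \frac{1}{35827}\right) = - \frac{32707}{206} + \left(-8629 - - 11 i \sqrt{61}\right) \left(- \frac{1}{35827}\right) = \left(-32707\right) \frac{1}{206} + \left(-8629 + 11 i \sqrt{61}\right) \left(- \frac{1}{35827}\right) = - \frac{32707}{206} + \left(\frac{8629}{35827} - \frac{i \sqrt{61}}{3257}\right) = - \frac{1170016115}{7380362} - \frac{i \sqrt{61}}{3257}$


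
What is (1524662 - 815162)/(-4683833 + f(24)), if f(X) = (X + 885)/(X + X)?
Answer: -454080/2997641 ≈ -0.15148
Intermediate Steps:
f(X) = (885 + X)/(2*X) (f(X) = (885 + X)/((2*X)) = (885 + X)*(1/(2*X)) = (885 + X)/(2*X))
(1524662 - 815162)/(-4683833 + f(24)) = (1524662 - 815162)/(-4683833 + (1/2)*(885 + 24)/24) = 709500/(-4683833 + (1/2)*(1/24)*909) = 709500/(-4683833 + 303/16) = 709500/(-74941025/16) = 709500*(-16/74941025) = -454080/2997641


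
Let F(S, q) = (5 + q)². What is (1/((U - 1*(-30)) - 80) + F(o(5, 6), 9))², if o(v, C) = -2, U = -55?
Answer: 423495241/11025 ≈ 38412.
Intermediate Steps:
(1/((U - 1*(-30)) - 80) + F(o(5, 6), 9))² = (1/((-55 - 1*(-30)) - 80) + (5 + 9)²)² = (1/((-55 + 30) - 80) + 14²)² = (1/(-25 - 80) + 196)² = (1/(-105) + 196)² = (-1/105 + 196)² = (20579/105)² = 423495241/11025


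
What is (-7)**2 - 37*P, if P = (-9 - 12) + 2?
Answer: 752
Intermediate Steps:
P = -19 (P = -21 + 2 = -19)
(-7)**2 - 37*P = (-7)**2 - 37*(-19) = 49 + 703 = 752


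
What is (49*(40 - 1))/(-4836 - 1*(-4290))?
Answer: -7/2 ≈ -3.5000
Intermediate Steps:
(49*(40 - 1))/(-4836 - 1*(-4290)) = (49*39)/(-4836 + 4290) = 1911/(-546) = 1911*(-1/546) = -7/2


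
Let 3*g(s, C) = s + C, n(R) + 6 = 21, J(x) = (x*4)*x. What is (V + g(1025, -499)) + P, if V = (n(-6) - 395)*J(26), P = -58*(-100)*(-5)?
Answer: -3169034/3 ≈ -1.0563e+6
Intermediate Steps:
J(x) = 4*x**2 (J(x) = (4*x)*x = 4*x**2)
n(R) = 15 (n(R) = -6 + 21 = 15)
g(s, C) = C/3 + s/3 (g(s, C) = (s + C)/3 = (C + s)/3 = C/3 + s/3)
P = -29000 (P = 5800*(-5) = -29000)
V = -1027520 (V = (15 - 395)*(4*26**2) = -1520*676 = -380*2704 = -1027520)
(V + g(1025, -499)) + P = (-1027520 + ((1/3)*(-499) + (1/3)*1025)) - 29000 = (-1027520 + (-499/3 + 1025/3)) - 29000 = (-1027520 + 526/3) - 29000 = -3082034/3 - 29000 = -3169034/3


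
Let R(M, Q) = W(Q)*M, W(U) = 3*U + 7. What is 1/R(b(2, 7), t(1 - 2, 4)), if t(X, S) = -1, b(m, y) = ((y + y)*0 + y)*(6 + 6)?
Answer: 1/336 ≈ 0.0029762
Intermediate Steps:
W(U) = 7 + 3*U
b(m, y) = 12*y (b(m, y) = ((2*y)*0 + y)*12 = (0 + y)*12 = y*12 = 12*y)
R(M, Q) = M*(7 + 3*Q) (R(M, Q) = (7 + 3*Q)*M = M*(7 + 3*Q))
1/R(b(2, 7), t(1 - 2, 4)) = 1/((12*7)*(7 + 3*(-1))) = 1/(84*(7 - 3)) = 1/(84*4) = 1/336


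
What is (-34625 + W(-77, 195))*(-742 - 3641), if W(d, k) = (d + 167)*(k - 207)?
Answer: 156495015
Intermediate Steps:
W(d, k) = (-207 + k)*(167 + d) (W(d, k) = (167 + d)*(-207 + k) = (-207 + k)*(167 + d))
(-34625 + W(-77, 195))*(-742 - 3641) = (-34625 + (-34569 - 207*(-77) + 167*195 - 77*195))*(-742 - 3641) = (-34625 + (-34569 + 15939 + 32565 - 15015))*(-4383) = (-34625 - 1080)*(-4383) = -35705*(-4383) = 156495015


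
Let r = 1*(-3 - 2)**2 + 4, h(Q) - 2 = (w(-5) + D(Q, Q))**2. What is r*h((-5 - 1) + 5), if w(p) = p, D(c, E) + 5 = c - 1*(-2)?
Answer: 2407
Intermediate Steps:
D(c, E) = -3 + c (D(c, E) = -5 + (c - 1*(-2)) = -5 + (c + 2) = -5 + (2 + c) = -3 + c)
h(Q) = 2 + (-8 + Q)**2 (h(Q) = 2 + (-5 + (-3 + Q))**2 = 2 + (-8 + Q)**2)
r = 29 (r = 1*(-5)**2 + 4 = 1*25 + 4 = 25 + 4 = 29)
r*h((-5 - 1) + 5) = 29*(2 + (-8 + ((-5 - 1) + 5))**2) = 29*(2 + (-8 + (-6 + 5))**2) = 29*(2 + (-8 - 1)**2) = 29*(2 + (-9)**2) = 29*(2 + 81) = 29*83 = 2407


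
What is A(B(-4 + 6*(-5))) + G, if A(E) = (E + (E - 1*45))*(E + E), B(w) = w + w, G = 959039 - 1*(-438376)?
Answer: 1422031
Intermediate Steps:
G = 1397415 (G = 959039 + 438376 = 1397415)
B(w) = 2*w
A(E) = 2*E*(-45 + 2*E) (A(E) = (E + (E - 45))*(2*E) = (E + (-45 + E))*(2*E) = (-45 + 2*E)*(2*E) = 2*E*(-45 + 2*E))
A(B(-4 + 6*(-5))) + G = 2*(2*(-4 + 6*(-5)))*(-45 + 2*(2*(-4 + 6*(-5)))) + 1397415 = 2*(2*(-4 - 30))*(-45 + 2*(2*(-4 - 30))) + 1397415 = 2*(2*(-34))*(-45 + 2*(2*(-34))) + 1397415 = 2*(-68)*(-45 + 2*(-68)) + 1397415 = 2*(-68)*(-45 - 136) + 1397415 = 2*(-68)*(-181) + 1397415 = 24616 + 1397415 = 1422031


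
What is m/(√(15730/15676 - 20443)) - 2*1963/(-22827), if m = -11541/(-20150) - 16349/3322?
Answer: 3926/22827 + 72773287*I*√1255838604222/2681286719858175 ≈ 0.17199 + 0.030416*I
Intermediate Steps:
m = -72773287/16734575 (m = -11541*(-1/20150) - 16349*1/3322 = 11541/20150 - 16349/3322 = -72773287/16734575 ≈ -4.3487)
m/(√(15730/15676 - 20443)) - 2*1963/(-22827) = -72773287/(16734575*√(15730/15676 - 20443)) - 2*1963/(-22827) = -72773287/(16734575*√(15730*(1/15676) - 20443)) - 3926*(-1/22827) = -72773287/(16734575*√(7865/7838 - 20443)) + 3926/22827 = -72773287*(-I*√1255838604222/160224369)/16734575 + 3926/22827 = -(-72773287)*I*√1255838604222/2681286719858175 + 3926/22827 = 72773287*I*√1255838604222/2681286719858175 + 3926/22827 = 3926/22827 + 72773287*I*√1255838604222/2681286719858175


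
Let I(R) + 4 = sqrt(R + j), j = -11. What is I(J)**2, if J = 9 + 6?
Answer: 4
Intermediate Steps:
J = 15
I(R) = -4 + sqrt(-11 + R) (I(R) = -4 + sqrt(R - 11) = -4 + sqrt(-11 + R))
I(J)**2 = (-4 + sqrt(-11 + 15))**2 = (-4 + sqrt(4))**2 = (-4 + 2)**2 = (-2)**2 = 4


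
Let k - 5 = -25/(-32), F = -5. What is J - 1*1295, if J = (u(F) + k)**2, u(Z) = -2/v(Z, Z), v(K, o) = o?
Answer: -32173879/25600 ≈ -1256.8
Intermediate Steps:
u(Z) = -2/Z
k = 185/32 (k = 5 - 25/(-32) = 5 - 25*(-1/32) = 5 + 25/32 = 185/32 ≈ 5.7813)
J = 978121/25600 (J = (-2/(-5) + 185/32)**2 = (-2*(-1/5) + 185/32)**2 = (2/5 + 185/32)**2 = (989/160)**2 = 978121/25600 ≈ 38.208)
J - 1*1295 = 978121/25600 - 1*1295 = 978121/25600 - 1295 = -32173879/25600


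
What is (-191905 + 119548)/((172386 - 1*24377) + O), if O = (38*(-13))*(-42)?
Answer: -72357/168757 ≈ -0.42876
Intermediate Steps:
O = 20748 (O = -494*(-42) = 20748)
(-191905 + 119548)/((172386 - 1*24377) + O) = (-191905 + 119548)/((172386 - 1*24377) + 20748) = -72357/((172386 - 24377) + 20748) = -72357/(148009 + 20748) = -72357/168757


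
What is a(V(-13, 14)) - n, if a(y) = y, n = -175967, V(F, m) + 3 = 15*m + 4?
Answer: 176178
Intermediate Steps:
V(F, m) = 1 + 15*m (V(F, m) = -3 + (15*m + 4) = -3 + (4 + 15*m) = 1 + 15*m)
a(V(-13, 14)) - n = (1 + 15*14) - 1*(-175967) = (1 + 210) + 175967 = 211 + 175967 = 176178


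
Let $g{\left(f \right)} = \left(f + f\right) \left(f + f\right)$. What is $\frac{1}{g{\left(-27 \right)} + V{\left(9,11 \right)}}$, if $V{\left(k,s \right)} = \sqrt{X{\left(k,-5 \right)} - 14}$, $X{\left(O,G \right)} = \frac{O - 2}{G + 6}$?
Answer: $\frac{2916}{8503063} - \frac{i \sqrt{7}}{8503063} \approx 0.00034294 - 3.1115 \cdot 10^{-7} i$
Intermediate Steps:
$X{\left(O,G \right)} = \frac{-2 + O}{6 + G}$
$V{\left(k,s \right)} = \sqrt{-16 + k}$ ($V{\left(k,s \right)} = \sqrt{\frac{-2 + k}{6 - 5} - 14} = \sqrt{\frac{-2 + k}{1} - 14} = \sqrt{1 \left(-2 + k\right) - 14} = \sqrt{\left(-2 + k\right) - 14} = \sqrt{-16 + k}$)
$g{\left(f \right)} = 4 f^{2}$ ($g{\left(f \right)} = 2 f 2 f = 4 f^{2}$)
$\frac{1}{g{\left(-27 \right)} + V{\left(9,11 \right)}} = \frac{1}{4 \left(-27\right)^{2} + \sqrt{-16 + 9}} = \frac{1}{4 \cdot 729 + \sqrt{-7}} = \frac{1}{2916 + i \sqrt{7}}$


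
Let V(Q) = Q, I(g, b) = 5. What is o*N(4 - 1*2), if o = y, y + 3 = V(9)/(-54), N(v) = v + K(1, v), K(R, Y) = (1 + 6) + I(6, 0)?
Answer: -133/3 ≈ -44.333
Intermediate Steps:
K(R, Y) = 12 (K(R, Y) = (1 + 6) + 5 = 7 + 5 = 12)
N(v) = 12 + v (N(v) = v + 12 = 12 + v)
y = -19/6 (y = -3 + 9/(-54) = -3 + 9*(-1/54) = -3 - 1/6 = -19/6 ≈ -3.1667)
o = -19/6 ≈ -3.1667
o*N(4 - 1*2) = -19*(12 + (4 - 1*2))/6 = -19*(12 + (4 - 2))/6 = -19*(12 + 2)/6 = -19/6*14 = -133/3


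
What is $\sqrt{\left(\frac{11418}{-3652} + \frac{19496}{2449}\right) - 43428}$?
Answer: $\frac{i \sqrt{7176541956675898}}{406534} \approx 208.38 i$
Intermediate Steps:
$\sqrt{\left(\frac{11418}{-3652} + \frac{19496}{2449}\right) - 43428} = \sqrt{\left(11418 \left(- \frac{1}{3652}\right) + 19496 \cdot \frac{1}{2449}\right) - 43428} = \sqrt{\left(- \frac{519}{166} + \frac{19496}{2449}\right) - 43428} = \sqrt{\frac{1965305}{406534} - 43428} = \sqrt{- \frac{17652993247}{406534}} = \frac{i \sqrt{7176541956675898}}{406534}$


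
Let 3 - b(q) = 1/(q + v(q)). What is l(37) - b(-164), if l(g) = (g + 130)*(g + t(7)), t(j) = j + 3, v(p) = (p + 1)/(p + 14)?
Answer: 191732552/24437 ≈ 7846.0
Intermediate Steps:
v(p) = (1 + p)/(14 + p)
t(j) = 3 + j
b(q) = 3 - 1/(q + (1 + q)/(14 + q))
l(g) = (10 + g)*(130 + g) (l(g) = (g + 130)*(g + (3 + 7)) = (130 + g)*(g + 10) = (130 + g)*(10 + g) = (10 + g)*(130 + g))
l(37) - b(-164) = (1300 + 37² + 140*37) - (-11 + 3*(-164)² + 44*(-164))/(1 + (-164)² + 15*(-164)) = (1300 + 1369 + 5180) - (-11 + 3*26896 - 7216)/(1 + 26896 - 2460) = 7849 - (-11 + 80688 - 7216)/24437 = 7849 - 73461/24437 = 191732552/24437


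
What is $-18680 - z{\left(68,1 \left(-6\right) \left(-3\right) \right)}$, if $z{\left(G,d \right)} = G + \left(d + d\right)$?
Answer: $-18784$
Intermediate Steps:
$z{\left(G,d \right)} = G + 2 d$
$-18680 - z{\left(68,1 \left(-6\right) \left(-3\right) \right)} = -18680 - \left(68 + 2 \cdot 1 \left(-6\right) \left(-3\right)\right) = -18680 - \left(68 + 2 \left(\left(-6\right) \left(-3\right)\right)\right) = -18680 - \left(68 + 2 \cdot 18\right) = -18680 - \left(68 + 36\right) = -18680 - 104 = -18784$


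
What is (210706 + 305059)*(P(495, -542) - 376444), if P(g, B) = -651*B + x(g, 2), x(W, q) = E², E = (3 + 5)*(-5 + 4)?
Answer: -12140076570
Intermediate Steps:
E = -8 (E = 8*(-1) = -8)
x(W, q) = 64 (x(W, q) = (-8)² = 64)
P(g, B) = 64 - 651*B (P(g, B) = -651*B + 64 = 64 - 651*B)
(210706 + 305059)*(P(495, -542) - 376444) = (210706 + 305059)*((64 - 651*(-542)) - 376444) = 515765*((64 + 352842) - 376444) = 515765*(352906 - 376444) = 515765*(-23538) = -12140076570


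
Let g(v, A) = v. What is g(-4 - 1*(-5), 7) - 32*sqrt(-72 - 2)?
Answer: 1 - 32*I*sqrt(74) ≈ 1.0 - 275.27*I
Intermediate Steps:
g(-4 - 1*(-5), 7) - 32*sqrt(-72 - 2) = (-4 - 1*(-5)) - 32*sqrt(-72 - 2) = (-4 + 5) - 32*I*sqrt(74) = 1 - 32*I*sqrt(74)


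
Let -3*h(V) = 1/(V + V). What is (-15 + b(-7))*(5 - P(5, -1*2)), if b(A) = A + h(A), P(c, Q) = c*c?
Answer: 9230/21 ≈ 439.52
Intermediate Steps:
P(c, Q) = c²
h(V) = -1/(6*V) (h(V) = -1/(3*(V + V)) = -1/(2*V)/3 = -1/(6*V))
b(A) = A - 1/(6*A)
(-15 + b(-7))*(5 - P(5, -1*2)) = (-15 + (-7 - ⅙/(-7)))*(5 - 1*5²) = (-15 + (-7 - ⅙*(-⅐)))*(5 - 1*25) = (-15 + (-7 + 1/42))*(5 - 25) = (-15 - 293/42)*(-20) = -923/42*(-20) = 9230/21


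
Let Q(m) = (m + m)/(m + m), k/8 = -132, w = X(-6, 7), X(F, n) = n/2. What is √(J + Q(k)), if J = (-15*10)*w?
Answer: 2*I*√131 ≈ 22.891*I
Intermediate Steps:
X(F, n) = n/2 (X(F, n) = n*(½) = n/2)
w = 7/2 (w = (½)*7 = 7/2 ≈ 3.5000)
k = -1056 (k = 8*(-132) = -1056)
Q(m) = 1 (Q(m) = (2*m)/((2*m)) = (2*m)*(1/(2*m)) = 1)
J = -525 (J = -15*10*(7/2) = -150*7/2 = -525)
√(J + Q(k)) = √(-525 + 1) = √(-524) = 2*I*√131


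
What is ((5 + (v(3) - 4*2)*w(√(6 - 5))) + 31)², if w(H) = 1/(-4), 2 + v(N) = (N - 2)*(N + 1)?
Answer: 5625/4 ≈ 1406.3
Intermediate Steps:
v(N) = -2 + (1 + N)*(-2 + N) (v(N) = -2 + (N - 2)*(N + 1) = -2 + (-2 + N)*(1 + N) = -2 + (1 + N)*(-2 + N))
w(H) = -¼
((5 + (v(3) - 4*2)*w(√(6 - 5))) + 31)² = ((5 + ((-4 + 3² - 1*3) - 4*2)*(-¼)) + 31)² = ((5 + ((-4 + 9 - 3) - 8)*(-¼)) + 31)² = ((5 + (2 - 8)*(-¼)) + 31)² = ((5 - 6*(-¼)) + 31)² = ((5 + 3/2) + 31)² = (13/2 + 31)² = (75/2)² = 5625/4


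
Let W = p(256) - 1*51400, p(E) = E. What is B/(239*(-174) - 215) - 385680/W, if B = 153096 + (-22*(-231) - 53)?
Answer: 334777695/89077931 ≈ 3.7583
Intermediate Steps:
B = 158125 (B = 153096 + (5082 - 53) = 153096 + 5029 = 158125)
W = -51144 (W = 256 - 1*51400 = 256 - 51400 = -51144)
B/(239*(-174) - 215) - 385680/W = 158125/(239*(-174) - 215) - 385680/(-51144) = 158125/(-41586 - 215) - 385680*(-1/51144) = 158125/(-41801) + 16070/2131 = 158125*(-1/41801) + 16070/2131 = -158125/41801 + 16070/2131 = 334777695/89077931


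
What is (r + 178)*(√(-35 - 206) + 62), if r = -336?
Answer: -9796 - 158*I*√241 ≈ -9796.0 - 2452.8*I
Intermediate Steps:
(r + 178)*(√(-35 - 206) + 62) = (-336 + 178)*(√(-35 - 206) + 62) = -158*(√(-241) + 62) = -158*(I*√241 + 62) = -158*(62 + I*√241) = -9796 - 158*I*√241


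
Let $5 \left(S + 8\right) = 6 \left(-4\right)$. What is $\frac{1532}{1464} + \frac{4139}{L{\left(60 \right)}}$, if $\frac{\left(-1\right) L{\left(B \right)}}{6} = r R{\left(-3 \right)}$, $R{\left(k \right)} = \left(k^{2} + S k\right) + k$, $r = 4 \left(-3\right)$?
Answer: $\frac{2282707}{975024} \approx 2.3412$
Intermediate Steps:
$S = - \frac{64}{5}$ ($S = -8 + \frac{6 \left(-4\right)}{5} = -8 + \frac{1}{5} \left(-24\right) = -8 - \frac{24}{5} = - \frac{64}{5} \approx -12.8$)
$r = -12$
$R{\left(k \right)} = k^{2} - \frac{59 k}{5}$ ($R{\left(k \right)} = \left(k^{2} - \frac{64 k}{5}\right) + k = k^{2} - \frac{59 k}{5}$)
$L{\left(B \right)} = \frac{15984}{5}$ ($L{\left(B \right)} = - 6 \left(- 12 \cdot \frac{1}{5} \left(-3\right) \left(-59 + 5 \left(-3\right)\right)\right) = - 6 \left(- 12 \cdot \frac{1}{5} \left(-3\right) \left(-59 - 15\right)\right) = - 6 \left(- 12 \cdot \frac{1}{5} \left(-3\right) \left(-74\right)\right) = - 6 \left(\left(-12\right) \frac{222}{5}\right) = \left(-6\right) \left(- \frac{2664}{5}\right) = \frac{15984}{5}$)
$\frac{1532}{1464} + \frac{4139}{L{\left(60 \right)}} = \frac{1532}{1464} + \frac{4139}{\frac{15984}{5}} = 1532 \cdot \frac{1}{1464} + 4139 \cdot \frac{5}{15984} = \frac{383}{366} + \frac{20695}{15984} = \frac{2282707}{975024}$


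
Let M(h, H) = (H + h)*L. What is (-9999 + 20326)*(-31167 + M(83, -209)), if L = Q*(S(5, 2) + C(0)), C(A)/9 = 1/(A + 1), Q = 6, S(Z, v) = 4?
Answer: -423355365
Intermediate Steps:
C(A) = 9/(1 + A) (C(A) = 9/(A + 1) = 9/(1 + A))
L = 78 (L = 6*(4 + 9/(1 + 0)) = 6*(4 + 9/1) = 6*(4 + 9*1) = 6*(4 + 9) = 6*13 = 78)
M(h, H) = 78*H + 78*h (M(h, H) = (H + h)*78 = 78*H + 78*h)
(-9999 + 20326)*(-31167 + M(83, -209)) = (-9999 + 20326)*(-31167 + (78*(-209) + 78*83)) = 10327*(-31167 + (-16302 + 6474)) = 10327*(-31167 - 9828) = 10327*(-40995) = -423355365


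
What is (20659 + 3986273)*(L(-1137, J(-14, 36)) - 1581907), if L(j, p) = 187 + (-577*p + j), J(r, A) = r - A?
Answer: -6226800376524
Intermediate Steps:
L(j, p) = 187 + j - 577*p (L(j, p) = 187 + (j - 577*p) = 187 + j - 577*p)
(20659 + 3986273)*(L(-1137, J(-14, 36)) - 1581907) = (20659 + 3986273)*((187 - 1137 - 577*(-14 - 1*36)) - 1581907) = 4006932*((187 - 1137 - 577*(-14 - 36)) - 1581907) = 4006932*((187 - 1137 - 577*(-50)) - 1581907) = 4006932*((187 - 1137 + 28850) - 1581907) = 4006932*(27900 - 1581907) = 4006932*(-1554007) = -6226800376524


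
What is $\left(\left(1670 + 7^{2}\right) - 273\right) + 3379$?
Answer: $4825$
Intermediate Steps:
$\left(\left(1670 + 7^{2}\right) - 273\right) + 3379 = \left(\left(1670 + 49\right) - 273\right) + 3379 = \left(1719 - 273\right) + 3379 = 1446 + 3379 = 4825$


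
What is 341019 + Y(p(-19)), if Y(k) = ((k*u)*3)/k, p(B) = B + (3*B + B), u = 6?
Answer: 341037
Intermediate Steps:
p(B) = 5*B (p(B) = B + 4*B = 5*B)
Y(k) = 18 (Y(k) = ((k*6)*3)/k = ((6*k)*3)/k = (18*k)/k = 18)
341019 + Y(p(-19)) = 341019 + 18 = 341037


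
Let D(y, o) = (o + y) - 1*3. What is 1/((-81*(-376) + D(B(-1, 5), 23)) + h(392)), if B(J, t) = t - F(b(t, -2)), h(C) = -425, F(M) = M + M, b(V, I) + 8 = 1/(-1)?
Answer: 1/30074 ≈ 3.3251e-5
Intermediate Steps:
b(V, I) = -9 (b(V, I) = -8 + 1/(-1) = -8 - 1 = -9)
F(M) = 2*M
B(J, t) = 18 + t (B(J, t) = t - 2*(-9) = t - 1*(-18) = t + 18 = 18 + t)
D(y, o) = -3 + o + y (D(y, o) = (o + y) - 3 = -3 + o + y)
1/((-81*(-376) + D(B(-1, 5), 23)) + h(392)) = 1/((-81*(-376) + (-3 + 23 + (18 + 5))) - 425) = 1/((30456 + (-3 + 23 + 23)) - 425) = 1/((30456 + 43) - 425) = 1/(30499 - 425) = 1/30074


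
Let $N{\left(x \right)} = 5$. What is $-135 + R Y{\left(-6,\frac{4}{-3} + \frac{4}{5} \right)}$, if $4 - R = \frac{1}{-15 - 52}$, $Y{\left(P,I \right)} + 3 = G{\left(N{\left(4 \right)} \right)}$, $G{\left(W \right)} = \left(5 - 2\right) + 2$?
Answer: $- \frac{8507}{67} \approx -126.97$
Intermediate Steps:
$G{\left(W \right)} = 5$ ($G{\left(W \right)} = 3 + 2 = 5$)
$Y{\left(P,I \right)} = 2$ ($Y{\left(P,I \right)} = -3 + 5 = 2$)
$R = \frac{269}{67}$ ($R = 4 - \frac{1}{-15 - 52} = 4 - \frac{1}{-67} = 4 - - \frac{1}{67} = 4 + \frac{1}{67} = \frac{269}{67} \approx 4.0149$)
$-135 + R Y{\left(-6,\frac{4}{-3} + \frac{4}{5} \right)} = -135 + \frac{269}{67} \cdot 2 = -135 + \frac{538}{67} = - \frac{8507}{67}$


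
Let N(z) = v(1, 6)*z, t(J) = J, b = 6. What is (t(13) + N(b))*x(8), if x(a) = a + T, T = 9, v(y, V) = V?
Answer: 833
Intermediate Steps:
x(a) = 9 + a (x(a) = a + 9 = 9 + a)
N(z) = 6*z
(t(13) + N(b))*x(8) = (13 + 6*6)*(9 + 8) = (13 + 36)*17 = 49*17 = 833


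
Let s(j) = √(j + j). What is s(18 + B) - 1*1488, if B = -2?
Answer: -1488 + 4*√2 ≈ -1482.3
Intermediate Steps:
s(j) = √2*√j (s(j) = √(2*j) = √2*√j)
s(18 + B) - 1*1488 = √2*√(18 - 2) - 1*1488 = √2*√16 - 1488 = √2*4 - 1488 = 4*√2 - 1488 = -1488 + 4*√2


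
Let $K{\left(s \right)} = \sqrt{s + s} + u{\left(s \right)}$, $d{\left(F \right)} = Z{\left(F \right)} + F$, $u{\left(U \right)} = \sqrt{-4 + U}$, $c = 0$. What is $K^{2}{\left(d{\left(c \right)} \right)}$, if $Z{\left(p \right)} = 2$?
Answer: $\left(2 + i \sqrt{2}\right)^{2} \approx 2.0 + 5.6569 i$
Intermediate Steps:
$d{\left(F \right)} = 2 + F$
$K{\left(s \right)} = \sqrt{-4 + s} + \sqrt{2} \sqrt{s}$ ($K{\left(s \right)} = \sqrt{s + s} + \sqrt{-4 + s} = \sqrt{2 s} + \sqrt{-4 + s} = \sqrt{2} \sqrt{s} + \sqrt{-4 + s} = \sqrt{-4 + s} + \sqrt{2} \sqrt{s}$)
$K^{2}{\left(d{\left(c \right)} \right)} = \left(\sqrt{-4 + \left(2 + 0\right)} + \sqrt{2} \sqrt{2 + 0}\right)^{2} = \left(\sqrt{-4 + 2} + \sqrt{2} \sqrt{2}\right)^{2} = \left(\sqrt{-2} + 2\right)^{2} = \left(i \sqrt{2} + 2\right)^{2} = \left(2 + i \sqrt{2}\right)^{2}$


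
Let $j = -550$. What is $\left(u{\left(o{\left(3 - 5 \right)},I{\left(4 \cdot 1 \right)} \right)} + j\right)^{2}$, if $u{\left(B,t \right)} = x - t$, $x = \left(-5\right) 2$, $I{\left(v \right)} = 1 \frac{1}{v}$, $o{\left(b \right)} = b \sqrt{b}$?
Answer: $\frac{5022081}{16} \approx 3.1388 \cdot 10^{5}$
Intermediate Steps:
$o{\left(b \right)} = b^{\frac{3}{2}}$
$I{\left(v \right)} = \frac{1}{v}$
$x = -10$
$u{\left(B,t \right)} = -10 - t$
$\left(u{\left(o{\left(3 - 5 \right)},I{\left(4 \cdot 1 \right)} \right)} + j\right)^{2} = \left(\left(-10 - \frac{1}{4 \cdot 1}\right) - 550\right)^{2} = \left(\left(-10 - \frac{1}{4}\right) - 550\right)^{2} = \left(- \frac{41}{4} - 550\right)^{2} = \left(- \frac{2241}{4}\right)^{2} = \frac{5022081}{16}$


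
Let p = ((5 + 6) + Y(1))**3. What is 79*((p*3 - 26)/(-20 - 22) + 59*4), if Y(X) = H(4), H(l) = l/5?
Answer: 49462927/5250 ≈ 9421.5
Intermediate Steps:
H(l) = l/5 (H(l) = l*(1/5) = l/5)
Y(X) = 4/5 (Y(X) = (1/5)*4 = 4/5)
p = 205379/125 (p = ((5 + 6) + 4/5)**3 = (11 + 4/5)**3 = (59/5)**3 = 205379/125 ≈ 1643.0)
79*((p*3 - 26)/(-20 - 22) + 59*4) = 79*(((205379/125)*3 - 26)/(-20 - 22) + 59*4) = 79*((616137/125 - 26)/(-42) + 236) = 79*((612887/125)*(-1/42) + 236) = 79*(-612887/5250 + 236) = 79*(626113/5250) = 49462927/5250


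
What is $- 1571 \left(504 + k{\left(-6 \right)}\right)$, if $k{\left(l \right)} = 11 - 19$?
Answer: $-779216$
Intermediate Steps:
$k{\left(l \right)} = -8$
$- 1571 \left(504 + k{\left(-6 \right)}\right) = - 1571 \left(504 - 8\right) = \left(-1571\right) 496 = -779216$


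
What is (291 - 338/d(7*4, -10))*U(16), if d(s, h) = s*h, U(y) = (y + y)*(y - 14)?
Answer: 654544/35 ≈ 18701.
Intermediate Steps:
U(y) = 2*y*(-14 + y) (U(y) = (2*y)*(-14 + y) = 2*y*(-14 + y))
d(s, h) = h*s
(291 - 338/d(7*4, -10))*U(16) = (291 - 338/((-70*4)))*(2*16*(-14 + 16)) = (291 - 338/((-10*28)))*(2*16*2) = (291 - 338/(-280))*64 = (291 - 338*(-1/280))*64 = (291 + 169/140)*64 = (40909/140)*64 = 654544/35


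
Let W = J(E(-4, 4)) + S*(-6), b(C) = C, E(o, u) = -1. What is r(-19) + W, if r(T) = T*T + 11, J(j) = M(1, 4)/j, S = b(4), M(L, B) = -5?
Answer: 353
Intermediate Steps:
S = 4
J(j) = -5/j
r(T) = 11 + T**2 (r(T) = T**2 + 11 = 11 + T**2)
W = -19 (W = -5/(-1) + 4*(-6) = -5*(-1) - 24 = 5 - 24 = -19)
r(-19) + W = (11 + (-19)**2) - 19 = (11 + 361) - 19 = 372 - 19 = 353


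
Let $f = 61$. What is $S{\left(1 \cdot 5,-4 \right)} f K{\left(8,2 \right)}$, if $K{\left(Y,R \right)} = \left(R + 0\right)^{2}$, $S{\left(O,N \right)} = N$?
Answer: $-976$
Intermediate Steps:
$K{\left(Y,R \right)} = R^{2}$
$S{\left(1 \cdot 5,-4 \right)} f K{\left(8,2 \right)} = \left(-4\right) 61 \cdot 2^{2} = \left(-244\right) 4 = -976$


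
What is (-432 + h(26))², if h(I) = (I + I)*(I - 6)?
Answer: 369664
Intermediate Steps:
h(I) = 2*I*(-6 + I) (h(I) = (2*I)*(-6 + I) = 2*I*(-6 + I))
(-432 + h(26))² = (-432 + 2*26*(-6 + 26))² = (-432 + 2*26*20)² = (-432 + 1040)² = 608² = 369664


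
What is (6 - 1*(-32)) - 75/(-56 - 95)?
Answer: 5813/151 ≈ 38.497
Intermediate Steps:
(6 - 1*(-32)) - 75/(-56 - 95) = (6 + 32) - 75/(-151) = 38 - 75*(-1/151) = 38 + 75/151 = 5813/151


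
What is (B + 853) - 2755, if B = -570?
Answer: -2472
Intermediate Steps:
(B + 853) - 2755 = (-570 + 853) - 2755 = 283 - 2755 = -2472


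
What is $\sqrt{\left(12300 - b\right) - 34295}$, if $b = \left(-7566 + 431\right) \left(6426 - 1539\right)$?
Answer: $5 \sqrt{1393870} \approx 5903.1$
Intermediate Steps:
$b = -34868745$ ($b = \left(-7135\right) 4887 = -34868745$)
$\sqrt{\left(12300 - b\right) - 34295} = \sqrt{\left(12300 - -34868745\right) - 34295} = \sqrt{\left(12300 + 34868745\right) - 34295} = \sqrt{34881045 - 34295} = \sqrt{34846750} = 5 \sqrt{1393870}$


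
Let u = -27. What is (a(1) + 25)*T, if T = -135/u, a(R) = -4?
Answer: 105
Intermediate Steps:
T = 5 (T = -135/(-27) = -135*(-1/27) = 5)
(a(1) + 25)*T = (-4 + 25)*5 = 21*5 = 105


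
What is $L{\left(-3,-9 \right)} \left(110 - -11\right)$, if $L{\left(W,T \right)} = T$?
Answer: $-1089$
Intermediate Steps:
$L{\left(-3,-9 \right)} \left(110 - -11\right) = - 9 \left(110 - -11\right) = - 9 \left(110 + \left(-42 + 53\right)\right) = - 9 \left(110 + 11\right) = \left(-9\right) 121 = -1089$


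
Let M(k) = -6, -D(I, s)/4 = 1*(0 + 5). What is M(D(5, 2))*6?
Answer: -36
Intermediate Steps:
D(I, s) = -20 (D(I, s) = -4*(0 + 5) = -4*5 = -20)
M(D(5, 2))*6 = -6*6 = -36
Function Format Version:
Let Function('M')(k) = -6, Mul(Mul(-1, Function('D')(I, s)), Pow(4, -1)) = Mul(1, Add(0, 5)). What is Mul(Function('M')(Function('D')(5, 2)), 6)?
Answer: -36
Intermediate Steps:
Function('D')(I, s) = -20 (Function('D')(I, s) = Mul(-4, Mul(1, Add(0, 5))) = Mul(-4, Mul(1, 5)) = Mul(-4, 5) = -20)
Mul(Function('M')(Function('D')(5, 2)), 6) = Mul(-6, 6) = -36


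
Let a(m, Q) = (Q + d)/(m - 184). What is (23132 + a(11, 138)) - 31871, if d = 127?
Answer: -1512112/173 ≈ -8740.5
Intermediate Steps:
a(m, Q) = (127 + Q)/(-184 + m) (a(m, Q) = (Q + 127)/(m - 184) = (127 + Q)/(-184 + m))
(23132 + a(11, 138)) - 31871 = (23132 + (127 + 138)/(-184 + 11)) - 31871 = (23132 + 265/(-173)) - 31871 = (23132 - 1/173*265) - 31871 = (23132 - 265/173) - 31871 = 4001571/173 - 31871 = -1512112/173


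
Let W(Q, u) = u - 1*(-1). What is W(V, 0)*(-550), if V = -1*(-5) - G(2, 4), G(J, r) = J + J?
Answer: -550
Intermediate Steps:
G(J, r) = 2*J
V = 1 (V = -1*(-5) - 2*2 = 5 - 1*4 = 5 - 4 = 1)
W(Q, u) = 1 + u (W(Q, u) = u + 1 = 1 + u)
W(V, 0)*(-550) = (1 + 0)*(-550) = 1*(-550) = -550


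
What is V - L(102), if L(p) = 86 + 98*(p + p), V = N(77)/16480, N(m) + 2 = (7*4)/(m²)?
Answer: -28025996937/1395856 ≈ -20078.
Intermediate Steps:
N(m) = -2 + 28/m² (N(m) = -2 + (7*4)/(m²) = -2 + 28/m²)
V = -169/1395856 (V = (-2 + 28/77²)/16480 = (-2 + 28*(1/5929))*(1/16480) = (-2 + 4/847)*(1/16480) = -1690/847*1/16480 = -169/1395856 ≈ -0.00012107)
L(p) = 86 + 196*p (L(p) = 86 + 98*(2*p) = 86 + 196*p)
V - L(102) = -169/1395856 - (86 + 196*102) = -169/1395856 - (86 + 19992) = -169/1395856 - 1*20078 = -169/1395856 - 20078 = -28025996937/1395856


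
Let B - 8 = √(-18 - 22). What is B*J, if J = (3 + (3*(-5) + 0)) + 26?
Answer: 112 + 28*I*√10 ≈ 112.0 + 88.544*I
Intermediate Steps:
B = 8 + 2*I*√10 (B = 8 + √(-18 - 22) = 8 + √(-40) = 8 + 2*I*√10 ≈ 8.0 + 6.3246*I)
J = 14 (J = (3 + (-15 + 0)) + 26 = (3 - 15) + 26 = -12 + 26 = 14)
B*J = (8 + 2*I*√10)*14 = 112 + 28*I*√10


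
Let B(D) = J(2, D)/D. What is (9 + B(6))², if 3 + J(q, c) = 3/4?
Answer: 4761/64 ≈ 74.391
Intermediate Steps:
J(q, c) = -9/4 (J(q, c) = -3 + 3/4 = -3 + 3*(¼) = -3 + ¾ = -9/4)
B(D) = -9/(4*D)
(9 + B(6))² = (9 - 9/4/6)² = (9 - 9/4*⅙)² = (9 - 3/8)² = (69/8)² = 4761/64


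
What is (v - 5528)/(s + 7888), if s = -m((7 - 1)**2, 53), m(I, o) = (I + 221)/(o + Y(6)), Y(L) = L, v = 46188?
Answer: 479788/93027 ≈ 5.1575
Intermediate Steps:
m(I, o) = (221 + I)/(6 + o) (m(I, o) = (I + 221)/(o + 6) = (221 + I)/(6 + o))
s = -257/59 (s = -(221 + (7 - 1)**2)/(6 + 53) = -(221 + 6**2)/59 = -(221 + 36)/59 = -257/59 ≈ -4.3559)
(v - 5528)/(s + 7888) = (46188 - 5528)/(-257/59 + 7888) = 40660/(465135/59) = 40660*(59/465135) = 479788/93027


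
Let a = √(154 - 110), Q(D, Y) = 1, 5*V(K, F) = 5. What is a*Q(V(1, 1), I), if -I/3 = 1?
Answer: 2*√11 ≈ 6.6332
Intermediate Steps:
I = -3 (I = -3*1 = -3)
V(K, F) = 1 (V(K, F) = (⅕)*5 = 1)
a = 2*√11 (a = √44 = 2*√11 ≈ 6.6332)
a*Q(V(1, 1), I) = (2*√11)*1 = 2*√11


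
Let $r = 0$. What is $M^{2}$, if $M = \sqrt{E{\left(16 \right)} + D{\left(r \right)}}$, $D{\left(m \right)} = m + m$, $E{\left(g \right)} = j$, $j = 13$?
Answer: $13$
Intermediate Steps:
$E{\left(g \right)} = 13$
$D{\left(m \right)} = 2 m$
$M = \sqrt{13}$ ($M = \sqrt{13 + 2 \cdot 0} = \sqrt{13 + 0} = \sqrt{13} \approx 3.6056$)
$M^{2} = \left(\sqrt{13}\right)^{2} = 13$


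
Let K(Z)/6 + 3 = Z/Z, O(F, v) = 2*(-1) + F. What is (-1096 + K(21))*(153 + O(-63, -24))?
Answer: -97504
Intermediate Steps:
O(F, v) = -2 + F
K(Z) = -12 (K(Z) = -18 + 6*(Z/Z) = -18 + 6*1 = -18 + 6 = -12)
(-1096 + K(21))*(153 + O(-63, -24)) = (-1096 - 12)*(153 + (-2 - 63)) = -1108*(153 - 65) = -1108*88 = -97504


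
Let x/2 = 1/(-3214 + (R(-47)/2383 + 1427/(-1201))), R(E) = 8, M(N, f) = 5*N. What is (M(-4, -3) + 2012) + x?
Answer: 18329988431674/9201804295 ≈ 1992.0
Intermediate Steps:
x = -5723966/9201804295 (x = 2/(-3214 + (8/2383 + 1427/(-1201))) = 2/(-3214 + (8*(1/2383) + 1427*(-1/1201))) = 2/(-3214 + (8/2383 - 1427/1201)) = 2/(-3214 - 3390933/2861983) = 2/(-9201804295/2861983) = 2*(-2861983/9201804295) = -5723966/9201804295 ≈ -0.00062205)
(M(-4, -3) + 2012) + x = (5*(-4) + 2012) - 5723966/9201804295 = (-20 + 2012) - 5723966/9201804295 = 1992 - 5723966/9201804295 = 18329988431674/9201804295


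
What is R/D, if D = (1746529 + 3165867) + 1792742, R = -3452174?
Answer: -156917/304779 ≈ -0.51486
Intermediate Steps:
D = 6705138 (D = 4912396 + 1792742 = 6705138)
R/D = -3452174/6705138 = -3452174*1/6705138 = -156917/304779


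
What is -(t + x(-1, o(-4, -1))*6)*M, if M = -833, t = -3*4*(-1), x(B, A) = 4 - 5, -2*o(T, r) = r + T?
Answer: 4998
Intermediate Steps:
o(T, r) = -T/2 - r/2 (o(T, r) = -(r + T)/2 = -(T + r)/2 = -T/2 - r/2)
x(B, A) = -1
t = 12 (t = -12*(-1) = 12)
-(t + x(-1, o(-4, -1))*6)*M = -(12 - 1*6)*(-833) = -(12 - 6)*(-833) = -6*(-833) = -1*(-4998) = 4998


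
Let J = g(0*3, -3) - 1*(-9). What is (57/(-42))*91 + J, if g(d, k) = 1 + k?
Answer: -233/2 ≈ -116.50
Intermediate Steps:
J = 7 (J = (1 - 3) - 1*(-9) = -2 + 9 = 7)
(57/(-42))*91 + J = (57/(-42))*91 + 7 = (57*(-1/42))*91 + 7 = -19/14*91 + 7 = -247/2 + 7 = -233/2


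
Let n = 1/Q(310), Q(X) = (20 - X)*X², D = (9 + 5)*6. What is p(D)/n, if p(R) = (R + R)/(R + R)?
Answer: -27869000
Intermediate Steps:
D = 84 (D = 14*6 = 84)
Q(X) = X²*(20 - X)
n = -1/27869000 (n = 1/(310²*(20 - 1*310)) = 1/(96100*(20 - 310)) = 1/(96100*(-290)) = 1/(-27869000) = -1/27869000 ≈ -3.5882e-8)
p(R) = 1 (p(R) = (2*R)/((2*R)) = (2*R)*(1/(2*R)) = 1)
p(D)/n = 1/(-1/27869000) = 1*(-27869000) = -27869000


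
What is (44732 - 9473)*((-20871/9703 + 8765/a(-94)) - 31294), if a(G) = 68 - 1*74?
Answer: -22413512966089/19406 ≈ -1.1550e+9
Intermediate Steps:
a(G) = -6 (a(G) = 68 - 74 = -6)
(44732 - 9473)*((-20871/9703 + 8765/a(-94)) - 31294) = (44732 - 9473)*((-20871/9703 + 8765/(-6)) - 31294) = 35259*((-20871*1/9703 + 8765*(-⅙)) - 31294) = 35259*((-20871/9703 - 8765/6) - 31294) = 35259*(-85172021/58218 - 31294) = 35259*(-1907046113/58218) = -22413512966089/19406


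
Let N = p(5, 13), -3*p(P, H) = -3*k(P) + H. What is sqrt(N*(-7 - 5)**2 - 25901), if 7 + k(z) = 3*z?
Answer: I*sqrt(25373) ≈ 159.29*I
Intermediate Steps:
k(z) = -7 + 3*z
p(P, H) = -7 + 3*P - H/3 (p(P, H) = -(-3*(-7 + 3*P) + H)/3 = -((21 - 9*P) + H)/3 = -(21 + H - 9*P)/3 = -7 + 3*P - H/3)
N = 11/3 (N = -7 + 3*5 - 1/3*13 = -7 + 15 - 13/3 = 11/3 ≈ 3.6667)
sqrt(N*(-7 - 5)**2 - 25901) = sqrt(11*(-7 - 5)**2/3 - 25901) = sqrt((11/3)*(-12)**2 - 25901) = sqrt((11/3)*144 - 25901) = sqrt(528 - 25901) = sqrt(-25373) = I*sqrt(25373)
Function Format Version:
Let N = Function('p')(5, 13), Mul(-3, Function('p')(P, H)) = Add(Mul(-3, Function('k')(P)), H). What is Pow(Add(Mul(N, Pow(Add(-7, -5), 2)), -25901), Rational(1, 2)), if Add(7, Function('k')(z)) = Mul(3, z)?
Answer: Mul(I, Pow(25373, Rational(1, 2))) ≈ Mul(159.29, I)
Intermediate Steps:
Function('k')(z) = Add(-7, Mul(3, z))
Function('p')(P, H) = Add(-7, Mul(3, P), Mul(Rational(-1, 3), H)) (Function('p')(P, H) = Mul(Rational(-1, 3), Add(Mul(-3, Add(-7, Mul(3, P))), H)) = Mul(Rational(-1, 3), Add(Add(21, Mul(-9, P)), H)) = Mul(Rational(-1, 3), Add(21, H, Mul(-9, P))) = Add(-7, Mul(3, P), Mul(Rational(-1, 3), H)))
N = Rational(11, 3) (N = Add(-7, Mul(3, 5), Mul(Rational(-1, 3), 13)) = Add(-7, 15, Rational(-13, 3)) = Rational(11, 3) ≈ 3.6667)
Pow(Add(Mul(N, Pow(Add(-7, -5), 2)), -25901), Rational(1, 2)) = Pow(Add(Mul(Rational(11, 3), Pow(Add(-7, -5), 2)), -25901), Rational(1, 2)) = Pow(Add(Mul(Rational(11, 3), Pow(-12, 2)), -25901), Rational(1, 2)) = Pow(Add(Mul(Rational(11, 3), 144), -25901), Rational(1, 2)) = Pow(Add(528, -25901), Rational(1, 2)) = Pow(-25373, Rational(1, 2)) = Mul(I, Pow(25373, Rational(1, 2)))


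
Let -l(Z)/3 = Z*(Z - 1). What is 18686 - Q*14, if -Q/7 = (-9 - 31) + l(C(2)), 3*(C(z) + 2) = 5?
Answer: 43906/3 ≈ 14635.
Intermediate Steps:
C(z) = -⅓ (C(z) = -2 + (⅓)*5 = -2 + 5/3 = -⅓)
l(Z) = -3*Z*(-1 + Z) (l(Z) = -3*Z*(Z - 1) = -3*Z*(-1 + Z))
Q = 868/3 (Q = -7*((-9 - 31) + 3*(-⅓)*(1 - 1*(-⅓))) = -7*(-40 + 3*(-⅓)*(1 + ⅓)) = -7*(-40 + 3*(-⅓)*(4/3)) = -7*(-40 - 4/3) = -7*(-124/3) = 868/3 ≈ 289.33)
18686 - Q*14 = 18686 - 868*14/3 = 18686 - 1*12152/3 = 18686 - 12152/3 = 43906/3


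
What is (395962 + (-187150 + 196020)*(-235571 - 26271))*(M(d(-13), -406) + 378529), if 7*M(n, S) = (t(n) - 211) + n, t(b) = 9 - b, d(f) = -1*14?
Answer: -878931297507654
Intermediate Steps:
d(f) = -14
M(n, S) = -202/7 (M(n, S) = (((9 - n) - 211) + n)/7 = ((-202 - n) + n)/7 = (⅐)*(-202) = -202/7)
(395962 + (-187150 + 196020)*(-235571 - 26271))*(M(d(-13), -406) + 378529) = (395962 + (-187150 + 196020)*(-235571 - 26271))*(-202/7 + 378529) = (395962 + 8870*(-261842))*(2649501/7) = (395962 - 2322538540)*(2649501/7) = -2322142578*2649501/7 = -878931297507654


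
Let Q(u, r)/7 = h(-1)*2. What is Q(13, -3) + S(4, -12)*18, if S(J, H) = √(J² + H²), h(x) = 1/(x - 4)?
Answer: -14/5 + 72*√10 ≈ 224.88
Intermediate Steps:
h(x) = 1/(-4 + x)
Q(u, r) = -14/5 (Q(u, r) = 7*(2/(-4 - 1)) = 7*(2/(-5)) = 7*(-⅕*2) = 7*(-⅖) = -14/5)
S(J, H) = √(H² + J²)
Q(13, -3) + S(4, -12)*18 = -14/5 + √((-12)² + 4²)*18 = -14/5 + √(144 + 16)*18 = -14/5 + √160*18 = -14/5 + (4*√10)*18 = -14/5 + 72*√10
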